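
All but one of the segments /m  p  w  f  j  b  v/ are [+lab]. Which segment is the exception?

j

Every segment except /j/ is [+labial]. /j/ (palatal glide) is [−labial], so it is the exception.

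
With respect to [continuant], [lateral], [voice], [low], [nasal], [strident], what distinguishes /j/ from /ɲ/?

[nasal], [continuant]

/j/ is the palatal glide and /ɲ/ is the palatal nasal. Both are [-lateral], [+voice], [-low], [-strident]. /j/ is [-nasal] while /ɲ/ is [+nasal]; /j/ is [+continuant] while /ɲ/ is [-continuant], so the distinguishing features are [nasal], [continuant].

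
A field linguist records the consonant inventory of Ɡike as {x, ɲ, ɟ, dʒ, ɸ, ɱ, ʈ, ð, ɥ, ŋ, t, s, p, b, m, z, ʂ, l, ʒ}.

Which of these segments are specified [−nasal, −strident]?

Eliminate segments failing any feature: /ɲ, ɱ, ŋ, m/ are [+nasal]; /dʒ, s, z, ʂ, ʒ/ are [+strident]. The remaining /x, ɟ, ɸ, ʈ, ð, ɥ, t, p, b, l/ satisfy [−nasal], [−strident].

x, ɟ, ɸ, ʈ, ð, ɥ, t, p, b, l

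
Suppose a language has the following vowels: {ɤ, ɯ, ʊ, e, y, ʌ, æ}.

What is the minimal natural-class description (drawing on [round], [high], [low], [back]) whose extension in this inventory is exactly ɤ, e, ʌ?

[−high, −low]

The class [−high], [−low] has exactly /ɤ, e, ʌ/ as its extension in this inventory. No smaller conjunction from the listed features achieves this: [−low] alone would also admit /ɯ, ʊ, y/; [−high] alone would also admit /æ/; and checking the remaining single features turns up none with this extension.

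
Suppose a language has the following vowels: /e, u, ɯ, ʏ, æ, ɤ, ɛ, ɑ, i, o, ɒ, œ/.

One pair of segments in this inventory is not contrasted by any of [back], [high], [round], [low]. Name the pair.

ɛ, e

On the given features, /ɛ/ and /e/ have an identical profile: [-back], [-high], [-round], [-low]. No other two segments in the inventory coincide on all 4 features. (They do differ in [tense], which is not among the given features.)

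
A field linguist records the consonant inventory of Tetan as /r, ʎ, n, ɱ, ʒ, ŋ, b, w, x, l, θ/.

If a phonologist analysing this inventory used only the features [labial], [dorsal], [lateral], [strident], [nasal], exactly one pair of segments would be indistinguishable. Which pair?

θ, r

On the given features, /θ/ and /r/ have an identical profile: [-labial], [-dorsal], [-lateral], [-strident], [-nasal]. No other two segments in the inventory coincide on all 5 features. (They do differ in [sonorant] and [voice], which are not among the given features.)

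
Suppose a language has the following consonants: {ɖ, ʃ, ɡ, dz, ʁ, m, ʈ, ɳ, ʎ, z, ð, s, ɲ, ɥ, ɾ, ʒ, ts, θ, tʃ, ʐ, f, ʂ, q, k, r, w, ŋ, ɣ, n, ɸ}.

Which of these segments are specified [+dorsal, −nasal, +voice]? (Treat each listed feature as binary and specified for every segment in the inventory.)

Checking each segment against [+dorsal], [−nasal], [+voice]: /ɡ/ (voiced velar stop), /ʁ/ (voiced uvular fricative), /ʎ/ (palatal lateral approximant), /ɥ/ (labial-palatal glide), /w/ (labial-velar glide), /ɣ/ (voiced velar fricative) satisfy every feature; every other segment in the inventory fails at least one.

ɡ, ʁ, ʎ, ɥ, w, ɣ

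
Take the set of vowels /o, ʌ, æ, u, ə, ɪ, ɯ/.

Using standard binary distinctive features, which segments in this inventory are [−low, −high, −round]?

First, the [−low] segments are /o, ʌ, u, ə, ɪ, ɯ/.
Within that set, [−high] gives /o, ʌ, ə/.
Intersecting with [−round] leaves /ʌ, ə/.

ʌ, ə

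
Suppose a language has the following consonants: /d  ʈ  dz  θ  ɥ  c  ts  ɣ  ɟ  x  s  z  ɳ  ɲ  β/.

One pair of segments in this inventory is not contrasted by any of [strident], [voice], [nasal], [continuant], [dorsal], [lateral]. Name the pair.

ɥ, ɣ

On the given features, /ɥ/ and /ɣ/ have an identical profile: [−strident], [+voice], [−nasal], [+continuant], [+dorsal], [−lateral]. No other two segments in the inventory coincide on all 6 features. (They do differ in [sonorant], [labial], [round] and [back], which are not among the given features.)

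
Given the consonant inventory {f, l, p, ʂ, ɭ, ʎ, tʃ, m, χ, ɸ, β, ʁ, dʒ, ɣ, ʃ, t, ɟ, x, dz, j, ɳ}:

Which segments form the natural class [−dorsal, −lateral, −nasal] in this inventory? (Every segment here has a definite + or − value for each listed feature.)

f, p, ʂ, tʃ, ɸ, β, dʒ, ʃ, t, dz

The [−dorsal] segments are /f, l, p, ʂ, ɭ, tʃ, m, ɸ, β, dʒ, ʃ, t, dz, ɳ/.
Intersecting with [−lateral] gives /f, p, ʂ, tʃ, m, ɸ, β, dʒ, ʃ, t, dz, ɳ/.
Intersecting with [−nasal] leaves /f, p, ʂ, tʃ, ɸ, β, dʒ, ʃ, t, dz/.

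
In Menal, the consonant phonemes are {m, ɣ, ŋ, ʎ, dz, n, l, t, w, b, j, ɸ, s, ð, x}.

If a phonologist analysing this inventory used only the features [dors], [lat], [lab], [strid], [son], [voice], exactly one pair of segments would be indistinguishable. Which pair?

On the given features, /j/ and /ŋ/ have an identical profile: [+dorsal], [-lateral], [-labial], [-strident], [+sonorant], [+voice]. No other two segments in the inventory coincide on all 6 features. (They do differ in [nasal], [continuant] and [back], which are not among the given features.)

j, ŋ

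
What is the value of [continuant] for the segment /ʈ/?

[−continuant]

As the voiceless retroflex stop, /ʈ/ is [−continuant].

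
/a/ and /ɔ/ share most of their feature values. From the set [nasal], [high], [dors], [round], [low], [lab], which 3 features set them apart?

[labial], [round], [low]

/a/ (low unrounded vowel) and /ɔ/ (mid back rounded lax vowel) agree on [-nasal], [-high], [+dorsal]. They differ on [labial] (/a/ [-], /ɔ/ [+]), [round] (/a/ [-], /ɔ/ [+]), [low] (/a/ [+], /ɔ/ [-]).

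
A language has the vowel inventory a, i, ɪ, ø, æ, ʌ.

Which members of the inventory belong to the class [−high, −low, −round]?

Checking each segment against [−high], [−low], [−round]: /ʌ/ (mid back unrounded lax vowel) satisfies every feature; every other segment in the inventory fails at least one.

ʌ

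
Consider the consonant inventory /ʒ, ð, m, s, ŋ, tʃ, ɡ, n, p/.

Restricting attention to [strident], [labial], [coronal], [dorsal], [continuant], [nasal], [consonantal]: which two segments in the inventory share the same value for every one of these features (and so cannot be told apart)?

s, ʒ

Both /s/ and /ʒ/ are [+strident], [-labial], [+coronal], [-dorsal], [+continuant], [-nasal], [+consonantal]. Since the list omits [voice], [anterior] and [distributed] — which do distinguish the voiceless alveolar fricative from the voiced postalveolar fricative — this pair collapses; all other pairs remain distinct.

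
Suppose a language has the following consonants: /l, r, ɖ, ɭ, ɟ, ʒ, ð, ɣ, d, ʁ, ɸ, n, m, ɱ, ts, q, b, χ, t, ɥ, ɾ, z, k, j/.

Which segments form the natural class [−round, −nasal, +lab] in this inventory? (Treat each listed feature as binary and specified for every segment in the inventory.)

Checking each segment against [−round], [−nasal], [+labial]: /ɸ/ (voiceless bilabial fricative), /b/ (voiced bilabial stop) satisfy every feature; every other segment in the inventory fails at least one.

ɸ, b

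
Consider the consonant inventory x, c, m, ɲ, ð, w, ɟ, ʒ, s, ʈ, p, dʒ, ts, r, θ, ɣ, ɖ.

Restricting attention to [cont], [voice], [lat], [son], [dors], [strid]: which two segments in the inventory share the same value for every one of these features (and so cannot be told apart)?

On the given features, /p/ and /ʈ/ have an identical profile: [-continuant], [-voice], [-lateral], [-sonorant], [-dorsal], [-strident]. No other two segments in the inventory coincide on all 6 features. (They do differ in [labial] and [coronal], which are not among the given features.)

p, ʈ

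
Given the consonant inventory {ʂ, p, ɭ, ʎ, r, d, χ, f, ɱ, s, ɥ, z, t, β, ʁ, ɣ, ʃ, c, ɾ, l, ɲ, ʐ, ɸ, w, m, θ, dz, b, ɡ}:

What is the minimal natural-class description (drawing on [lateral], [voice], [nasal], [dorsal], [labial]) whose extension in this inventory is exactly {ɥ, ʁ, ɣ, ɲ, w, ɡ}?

[+voice, -lateral, +dorsal]

/ɥ, ʁ, ɣ, ɲ, w, ɡ/ are all [+voice], [-lateral], [+dorsal], and no other segment in the inventory matches all three values. Dropping any one of them over-generates: [-lateral, +dorsal] alone would also admit /χ, c/; [+voice, +dorsal] alone would also admit /ʎ/; [+voice, -lateral] alone would also admit /r, d, ɱ, z, …/. No other combination of two listed features picks out exactly this set either, so fewer than three features will not do.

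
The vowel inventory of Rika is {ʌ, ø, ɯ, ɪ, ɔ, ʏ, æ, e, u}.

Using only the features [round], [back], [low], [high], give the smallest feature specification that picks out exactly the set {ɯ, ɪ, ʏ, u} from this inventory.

[+high]

/ɯ, ɪ, ʏ, u/ are exactly the [+high] segments in the inventory, so a single feature suffices.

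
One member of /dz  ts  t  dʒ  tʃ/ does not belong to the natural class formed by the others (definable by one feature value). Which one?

[delayed release] (equivalently [strident]) groups all but one: /dʒ, dz, ts, tʃ/ share [+delayed release] while /t/ (voiceless alveolar stop) alone is [-delayed release]. Removing any other segment would not leave a single-feature class that excludes it.

t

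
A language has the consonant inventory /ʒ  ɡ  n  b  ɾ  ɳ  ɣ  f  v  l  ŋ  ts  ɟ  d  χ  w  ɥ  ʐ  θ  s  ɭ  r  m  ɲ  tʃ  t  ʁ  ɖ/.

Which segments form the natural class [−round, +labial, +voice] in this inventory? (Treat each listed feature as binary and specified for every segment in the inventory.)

b, v, m

Checking each segment against [−round], [+labial], [+voice]: /b/ (voiced bilabial stop), /v/ (voiced labiodental fricative), /m/ (bilabial nasal) satisfy every feature; every other segment in the inventory fails at least one.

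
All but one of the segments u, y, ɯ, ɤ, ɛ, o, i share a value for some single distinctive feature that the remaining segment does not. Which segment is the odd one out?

/o, ɤ, u, i, y, ɯ/ are all [+tense], but /ɛ/ (mid front unrounded lax vowel) is [−tense]. No other single segment can be removed to leave a set sharing one feature value that the removed segment lacks, so /ɛ/ is the odd one out.

ɛ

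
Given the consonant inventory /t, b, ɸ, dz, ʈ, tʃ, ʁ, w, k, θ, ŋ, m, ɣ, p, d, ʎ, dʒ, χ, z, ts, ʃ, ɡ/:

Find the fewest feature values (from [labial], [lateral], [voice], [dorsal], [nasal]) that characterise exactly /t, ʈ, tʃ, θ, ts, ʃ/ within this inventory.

/t, ʈ, tʃ, θ, ts, ʃ/ are all [−voice], [−labial], [−dorsal], and no other segment in the inventory matches all three values. Dropping any one of them over-generates: [−labial, −dorsal] alone would also admit /dz, d, dʒ, z/; [−voice, −dorsal] alone would also admit /ɸ, p/; [−voice, −labial] alone would also admit /k, χ/. No other combination of two listed features picks out exactly this set either, so fewer than three features will not do.

[−voice, −labial, −dorsal]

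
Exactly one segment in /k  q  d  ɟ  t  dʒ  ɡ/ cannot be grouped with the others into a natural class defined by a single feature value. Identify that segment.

dʒ

/q, t, d, k, ɡ, ɟ/ are all [−delayed release], but /dʒ/ (voiced postalveolar affricate) is [+delayed release]. No other single segment can be removed to leave a set sharing one feature value that the removed segment lacks, so /dʒ/ is the odd one out.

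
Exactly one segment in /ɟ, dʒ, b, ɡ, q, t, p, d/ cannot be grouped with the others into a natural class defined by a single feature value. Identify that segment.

[delayed release] (equivalently [strident]) groups all but one: /ɡ, q, d, p, b, t, ɟ/ share [−delayed release] while /dʒ/ (voiced postalveolar affricate) alone is [+delayed release]. Removing any other segment would not leave a single-feature class that excludes it.

dʒ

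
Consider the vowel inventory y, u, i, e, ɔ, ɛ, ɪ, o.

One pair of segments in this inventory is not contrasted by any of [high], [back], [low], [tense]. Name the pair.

/y/ (high front rounded tense vowel) and /i/ (high front unrounded tense vowel) are both [+high], [−back], [−low], [+tense], so none of the listed features separates them. (They do differ in [labial] and [round], which are not among the given features.) Every other pair in the inventory differs on at least one listed feature.

y, i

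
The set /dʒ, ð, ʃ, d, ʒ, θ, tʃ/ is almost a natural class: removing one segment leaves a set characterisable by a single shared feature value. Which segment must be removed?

/θ, tʃ, dʒ, ʒ, ʃ, ð/ are all [+distributed], but /d/ (voiced alveolar stop) is [−distributed]. No other single segment can be removed to leave a set sharing one feature value that the removed segment lacks, so /d/ is the odd one out.

d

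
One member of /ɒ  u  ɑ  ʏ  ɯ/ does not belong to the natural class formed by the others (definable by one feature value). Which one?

ʏ

[back] groups all but one: /u, ɯ, ɒ, ɑ/ share [+back] while /ʏ/ (high front rounded lax vowel) alone is [-back]. Removing any other segment would not leave a single-feature class that excludes it.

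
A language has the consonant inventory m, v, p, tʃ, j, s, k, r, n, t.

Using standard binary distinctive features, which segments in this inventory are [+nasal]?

The feature [nasal] marks segments produced with velum lowered (airflow through the nose). In this inventory /m, n/ have that property, so they are [+nasal]; /v, p, tʃ, j, s, k, r, t/ are [-nasal].

m, n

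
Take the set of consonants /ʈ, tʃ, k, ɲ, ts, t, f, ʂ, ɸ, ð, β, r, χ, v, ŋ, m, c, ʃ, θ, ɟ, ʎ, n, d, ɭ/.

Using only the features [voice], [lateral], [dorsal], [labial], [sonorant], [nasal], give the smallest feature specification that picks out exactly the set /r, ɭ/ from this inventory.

[+sonorant, −nasal, −dorsal]

The class [+sonorant], [−nasal], [−dorsal] has exactly /r, ɭ/ as its extension in this inventory. No smaller conjunction from the listed features achieves this: [−nasal, −dorsal] alone would also admit /ʈ, tʃ, ts, t, …/; [+sonorant, −dorsal] alone would also admit /m, n/; [+sonorant, −nasal] alone would also admit /ʎ/; and checking the remaining two-feature bundles turns up none with this extension.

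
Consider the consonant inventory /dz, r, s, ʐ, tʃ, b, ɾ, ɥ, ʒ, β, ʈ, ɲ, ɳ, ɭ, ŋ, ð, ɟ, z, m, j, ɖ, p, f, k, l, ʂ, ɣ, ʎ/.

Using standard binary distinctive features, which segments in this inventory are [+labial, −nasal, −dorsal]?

Eliminate segments failing any feature: /dz, r, s, ʐ, tʃ, ɾ, ʒ, ʈ, ɲ, ɳ, ɭ, ŋ, ð, ɟ, z, j, ɖ, k, l, ʂ, ɣ, ʎ/ are [−labial]; /ɥ/ is [+dorsal]; /m/ is [+nasal]. The remaining /b, β, p, f/ satisfy [+labial], [−nasal], [−dorsal].

b, β, p, f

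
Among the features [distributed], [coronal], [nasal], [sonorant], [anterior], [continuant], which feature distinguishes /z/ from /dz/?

[continuant]

/z/ (voiced alveolar fricative) and /dz/ (voiced alveolar affricate) agree on [-distributed], [+coronal], [-nasal], [-sonorant], [+anterior]. They differ on [continuant] (/z/ [+], /dz/ [-]).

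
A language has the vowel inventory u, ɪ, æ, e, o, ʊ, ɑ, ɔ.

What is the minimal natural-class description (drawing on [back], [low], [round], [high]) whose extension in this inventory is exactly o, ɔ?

/o, ɔ/ are all [−high], [+round], and no other segment in the inventory matches both values. Dropping any one of them over-generates: [+round] alone would also admit /u, ʊ/; [−high] alone would also admit /æ, e, ɑ/. No other single listed feature picks out exactly this set either, so fewer than two features will not do.

[−high, +round]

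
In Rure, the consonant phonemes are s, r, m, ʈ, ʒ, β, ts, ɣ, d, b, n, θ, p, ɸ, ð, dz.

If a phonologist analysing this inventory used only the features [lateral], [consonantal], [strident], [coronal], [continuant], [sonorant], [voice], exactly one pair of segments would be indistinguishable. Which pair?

On the given features, /ɣ/ and /β/ have an identical profile: [−lateral], [+consonantal], [−strident], [−coronal], [+continuant], [−sonorant], [+voice]. No other two segments in the inventory coincide on all 7 features. (They do differ in [labial] and [dorsal], which are not among the given features.)

ɣ, β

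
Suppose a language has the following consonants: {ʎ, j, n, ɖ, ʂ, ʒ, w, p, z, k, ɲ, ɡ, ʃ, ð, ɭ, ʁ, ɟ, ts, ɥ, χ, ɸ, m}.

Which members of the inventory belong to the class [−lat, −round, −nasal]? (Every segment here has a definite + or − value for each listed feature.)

j, ɖ, ʂ, ʒ, p, z, k, ɡ, ʃ, ð, ʁ, ɟ, ts, χ, ɸ

Checking each segment against [−lateral], [−round], [−nasal]: /j/ (palatal glide), /ɖ/ (voiced retroflex stop), /ʂ/ (voiceless retroflex fricative), /ʒ/ (voiced postalveolar fricative), /p/ (voiceless bilabial stop), /z/ (voiced alveolar fricative), among others, satisfy every feature; every other segment in the inventory fails at least one.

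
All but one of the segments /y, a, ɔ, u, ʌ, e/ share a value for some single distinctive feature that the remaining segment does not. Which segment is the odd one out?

[low] groups all but one: /y, ɔ, u, ʌ, e/ share [−low] while /a/ (low unrounded vowel) alone is [+low]. Removing any other segment would not leave a single-feature class that excludes it.

a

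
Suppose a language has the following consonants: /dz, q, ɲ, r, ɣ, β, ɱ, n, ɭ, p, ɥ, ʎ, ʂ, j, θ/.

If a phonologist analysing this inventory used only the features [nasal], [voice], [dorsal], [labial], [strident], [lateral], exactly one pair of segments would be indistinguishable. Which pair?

ɣ, j

/ɣ/ (voiced velar fricative) and /j/ (palatal glide) are both [−nasal], [+voice], [+dorsal], [−labial], [−strident], [−lateral], so none of the listed features separates them. (They do differ in [sonorant] and [back], which are not among the given features.) Every other pair in the inventory differs on at least one listed feature.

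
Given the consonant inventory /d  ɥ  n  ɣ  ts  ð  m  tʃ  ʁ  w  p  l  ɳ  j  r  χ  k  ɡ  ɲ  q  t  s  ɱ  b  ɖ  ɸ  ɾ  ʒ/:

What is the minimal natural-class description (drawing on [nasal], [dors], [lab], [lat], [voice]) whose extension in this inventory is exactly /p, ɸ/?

[-voice, +lab]

The class [-voice], [+labial] has exactly /p, ɸ/ as its extension in this inventory. No smaller conjunction from the listed features achieves this: [+labial] alone would also admit /ɥ, m, w, ɱ, …/; [-voice] alone would also admit /ts, tʃ, χ, k, …/; and checking the remaining single features turns up none with this extension.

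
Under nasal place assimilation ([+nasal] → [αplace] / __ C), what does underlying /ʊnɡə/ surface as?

[ʊŋɡə]

In /ʊnɡə/, the nasal /n/ precedes /ɡ/, which is [+dorsal]. The nasal assimilates in place, becoming the [+dorsal] nasal /ŋ/. The surface form is [ʊŋɡə].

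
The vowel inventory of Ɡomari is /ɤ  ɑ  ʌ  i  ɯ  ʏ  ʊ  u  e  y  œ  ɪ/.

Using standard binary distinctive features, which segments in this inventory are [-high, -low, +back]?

Eliminate segments failing any feature: /ɑ/ is [+low]; /i, ɯ, ʏ, ʊ, u, y, ɪ/ are [+high]; /e, œ/ are [-back]. The remaining /ɤ, ʌ/ satisfy [-high], [-low], [+back].

ɤ, ʌ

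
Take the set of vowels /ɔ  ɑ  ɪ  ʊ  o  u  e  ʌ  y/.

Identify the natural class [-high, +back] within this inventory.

ɔ, ɑ, o, ʌ

Among the inventory, the [-high] segments are /ɔ, ɑ, o, e, ʌ/.
Of those, [+back] leaves /ɔ, ɑ, o, ʌ/.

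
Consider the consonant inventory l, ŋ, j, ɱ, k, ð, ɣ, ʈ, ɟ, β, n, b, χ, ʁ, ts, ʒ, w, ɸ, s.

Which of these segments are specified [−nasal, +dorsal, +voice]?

Checking each segment against [−nasal], [+dorsal], [+voice]: /j/ (palatal glide), /ɣ/ (voiced velar fricative), /ɟ/ (voiced palatal stop), /ʁ/ (voiced uvular fricative), /w/ (labial-velar glide) satisfy every feature; every other segment in the inventory fails at least one.

j, ɣ, ɟ, ʁ, w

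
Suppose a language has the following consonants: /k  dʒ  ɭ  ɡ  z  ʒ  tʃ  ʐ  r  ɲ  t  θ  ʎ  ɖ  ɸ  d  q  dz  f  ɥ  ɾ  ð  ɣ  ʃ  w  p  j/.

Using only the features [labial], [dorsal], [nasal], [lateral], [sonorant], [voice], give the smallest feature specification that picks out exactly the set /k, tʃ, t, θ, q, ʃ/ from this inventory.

[-voice, -labial]

/k, tʃ, t, θ, q, ʃ/ are all [-voice], [-labial], and no other segment in the inventory matches both values. Dropping any one of them over-generates: [-labial] alone would also admit /dʒ, ɭ, ɡ, z, …/; [-voice] alone would also admit /ɸ, f, p/. No other single listed feature picks out exactly this set either, so fewer than two features will not do.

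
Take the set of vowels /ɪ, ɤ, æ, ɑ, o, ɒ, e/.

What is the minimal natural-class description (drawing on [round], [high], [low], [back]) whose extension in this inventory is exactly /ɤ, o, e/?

[−high, −low]

Every target segment is [−high], [−low]; each remaining inventory member fails at least one of these. Each conjunct is needed — [−low] alone would also admit /ɪ/; [−high] alone would also admit /æ, ɑ, ɒ/ — and no other single listed feature has exactly this extension, so two is the minimum.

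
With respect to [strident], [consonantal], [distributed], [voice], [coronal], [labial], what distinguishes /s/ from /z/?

[voice]

The two segments share [+strident], [+consonantal], [−distributed], [+coronal], [−labial]. The only feature from the list on which they differ: /s/ is [−voice] while /z/ is [+voice].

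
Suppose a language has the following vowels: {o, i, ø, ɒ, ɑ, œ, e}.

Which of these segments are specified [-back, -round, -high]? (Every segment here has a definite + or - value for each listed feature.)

e

Checking each segment against [-back], [-round], [-high]: /e/ (mid front unrounded tense vowel) satisfies every feature; every other segment in the inventory fails at least one.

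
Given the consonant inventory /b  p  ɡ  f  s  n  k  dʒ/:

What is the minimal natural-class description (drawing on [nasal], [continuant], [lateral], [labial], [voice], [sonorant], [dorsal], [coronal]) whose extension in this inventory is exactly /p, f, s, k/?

The target set is precisely the extension of [-voice] in this inventory.

[-voice]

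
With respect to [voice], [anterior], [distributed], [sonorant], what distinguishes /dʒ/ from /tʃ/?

The two segments share [-anterior], [+distributed], [-sonorant]. The only feature from the list on which they differ: /dʒ/ is [+voice] while /tʃ/ is [-voice].

[voice]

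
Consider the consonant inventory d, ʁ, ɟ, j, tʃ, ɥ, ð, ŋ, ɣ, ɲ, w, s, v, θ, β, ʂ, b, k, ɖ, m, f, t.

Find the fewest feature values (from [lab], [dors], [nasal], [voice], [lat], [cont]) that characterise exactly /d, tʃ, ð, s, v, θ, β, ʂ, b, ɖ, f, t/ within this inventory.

[-nasal, -dors]

The class [-nasal], [-dorsal] has exactly /d, tʃ, ð, s, v, θ, β, ʂ, b, ɖ, f, t/ as its extension in this inventory. No smaller conjunction from the listed features achieves this: [-dorsal] alone would also admit /m/; [-nasal] alone would also admit /ʁ, ɟ, j, ɥ, …/; and checking the remaining single features turns up none with this extension.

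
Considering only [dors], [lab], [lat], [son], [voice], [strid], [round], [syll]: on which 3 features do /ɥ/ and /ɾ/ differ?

[labial], [round], [dorsal]

/ɥ/ is the labial-palatal glide and /ɾ/ is the alveolar tap. Both are [−lateral], [+sonorant], [+voice], [−strident], [−syllabic]. /ɥ/ is [+labial] while /ɾ/ is [−labial]; /ɥ/ is [+round] while /ɾ/ is [−round]; /ɥ/ is [+dorsal] while /ɾ/ is [−dorsal], so the distinguishing features are [labial], [round], [dorsal].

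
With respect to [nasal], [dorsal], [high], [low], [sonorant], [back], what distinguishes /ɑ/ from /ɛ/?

/ɑ/ (low back unrounded vowel) and /ɛ/ (mid front unrounded lax vowel) agree on [−nasal], [+dorsal], [−high], [+sonorant]. They differ on [low] (/ɑ/ [+], /ɛ/ [−]), [back] (/ɑ/ [+], /ɛ/ [−]).

[low], [back]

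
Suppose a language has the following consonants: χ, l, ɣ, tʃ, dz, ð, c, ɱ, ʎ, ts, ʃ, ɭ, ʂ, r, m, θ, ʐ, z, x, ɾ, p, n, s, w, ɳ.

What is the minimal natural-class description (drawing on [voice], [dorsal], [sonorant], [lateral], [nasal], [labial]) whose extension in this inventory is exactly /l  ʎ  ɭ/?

[+lateral]

The target set is precisely the extension of [+lateral] in this inventory.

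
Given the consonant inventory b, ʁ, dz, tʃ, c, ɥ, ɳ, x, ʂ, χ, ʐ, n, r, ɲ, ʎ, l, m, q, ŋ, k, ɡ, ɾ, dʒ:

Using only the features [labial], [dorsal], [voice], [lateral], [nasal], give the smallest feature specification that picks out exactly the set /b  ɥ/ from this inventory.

The class [-nasal], [+labial] has exactly /b, ɥ/ as its extension in this inventory. No smaller conjunction from the listed features achieves this: [+labial] alone would also admit /m/; [-nasal] alone would also admit /ʁ, dz, tʃ, c, …/; and checking the remaining single features turns up none with this extension.

[-nasal, +labial]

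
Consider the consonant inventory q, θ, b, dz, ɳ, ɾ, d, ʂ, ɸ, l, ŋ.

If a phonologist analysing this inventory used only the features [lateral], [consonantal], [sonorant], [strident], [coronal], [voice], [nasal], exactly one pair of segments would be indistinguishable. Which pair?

/ɸ/ (voiceless bilabial fricative) and /q/ (voiceless uvular stop) are both [−lateral], [+consonantal], [−sonorant], [−strident], [−coronal], [−voice], [−nasal], so none of the listed features separates them. (They do differ in [continuant], [labial] and [dorsal], which are not among the given features.) Every other pair in the inventory differs on at least one listed feature.

ɸ, q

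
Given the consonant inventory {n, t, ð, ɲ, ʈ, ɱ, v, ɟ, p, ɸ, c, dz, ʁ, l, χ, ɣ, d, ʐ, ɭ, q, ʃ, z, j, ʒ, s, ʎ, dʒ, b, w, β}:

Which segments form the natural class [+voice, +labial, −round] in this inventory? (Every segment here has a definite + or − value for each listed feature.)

ɱ, v, b, β

Among the inventory, the [+voice] segments are /n, ð, ɲ, ɱ, v, ɟ, dz, ʁ, l, ɣ, d, ʐ, ɭ, z, j, ʒ, ʎ, dʒ, b, w, β/.
Then [+labial] gives /ɱ, v, b, w, β/.
Intersecting with [−round] leaves /ɱ, v, b, β/.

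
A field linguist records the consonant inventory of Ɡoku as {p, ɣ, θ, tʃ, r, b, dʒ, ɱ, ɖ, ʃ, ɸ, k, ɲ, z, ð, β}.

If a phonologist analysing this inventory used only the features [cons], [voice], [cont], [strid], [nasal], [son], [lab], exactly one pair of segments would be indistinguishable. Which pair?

Both /ɣ/ and /ð/ are [+consonantal], [+voice], [+continuant], [-strident], [-nasal], [-sonorant], [-labial]. Since the list omits [coronal] and [dorsal] — which do distinguish the voiced velar fricative from the voiced dental fricative — this pair collapses; all other pairs remain distinct.

ɣ, ð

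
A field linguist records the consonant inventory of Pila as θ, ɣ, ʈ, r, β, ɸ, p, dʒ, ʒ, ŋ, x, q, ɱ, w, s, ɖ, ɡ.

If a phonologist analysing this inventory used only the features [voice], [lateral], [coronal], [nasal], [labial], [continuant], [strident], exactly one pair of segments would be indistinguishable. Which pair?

Both /β/ and /w/ are [+voice], [−lateral], [−coronal], [−nasal], [+labial], [+continuant], [−strident]. Since the list omits [sonorant], [round] and [dorsal] — which do distinguish the voiced bilabial fricative from the labial-velar glide — this pair collapses; all other pairs remain distinct.

β, w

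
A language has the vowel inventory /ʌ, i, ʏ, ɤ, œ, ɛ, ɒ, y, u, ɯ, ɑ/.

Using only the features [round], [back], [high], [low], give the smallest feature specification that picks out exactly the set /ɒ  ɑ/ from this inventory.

[+low]

Every target segment is [+low] and no other inventory member is, so one feature is enough.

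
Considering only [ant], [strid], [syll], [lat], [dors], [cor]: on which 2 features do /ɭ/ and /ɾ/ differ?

[lateral], [anterior]

/ɭ/ is the retroflex lateral approximant and /ɾ/ is the alveolar tap. Both are [-strident], [-syllabic], [-dorsal], [+coronal]. /ɭ/ is [+lateral] while /ɾ/ is [-lateral]; /ɭ/ is [-anterior] while /ɾ/ is [+anterior], so the distinguishing features are [lateral], [anterior].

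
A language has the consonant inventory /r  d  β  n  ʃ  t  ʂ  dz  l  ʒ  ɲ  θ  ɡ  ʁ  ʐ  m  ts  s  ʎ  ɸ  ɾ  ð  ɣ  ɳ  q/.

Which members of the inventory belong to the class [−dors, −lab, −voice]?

The [−dorsal] segments are /r, d, β, n, ʃ, t, ʂ, dz, l, ʒ, θ, ʐ, m, ts, s, ɸ, ɾ, ð, ɳ/.
Of those, [−labial] gives /r, d, n, ʃ, t, ʂ, dz, l, ʒ, θ, ʐ, ts, s, ɾ, ð, ɳ/.
Among these, [−voice] leaves /ʃ, t, ʂ, θ, ts, s/.

ʃ, t, ʂ, θ, ts, s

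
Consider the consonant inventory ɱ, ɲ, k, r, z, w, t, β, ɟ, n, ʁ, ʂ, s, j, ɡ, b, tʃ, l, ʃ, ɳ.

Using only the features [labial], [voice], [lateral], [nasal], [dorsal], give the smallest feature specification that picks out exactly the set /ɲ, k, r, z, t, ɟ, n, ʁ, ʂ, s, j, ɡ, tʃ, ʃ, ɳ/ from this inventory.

Every target segment is [-lateral], [-labial]; each remaining inventory member fails at least one of these. Each conjunct is needed — [-labial] alone would also admit /l/; [-lateral] alone would also admit /ɱ, w, β, b/ — and no other single listed feature has exactly this extension, so two is the minimum.

[-lateral, -labial]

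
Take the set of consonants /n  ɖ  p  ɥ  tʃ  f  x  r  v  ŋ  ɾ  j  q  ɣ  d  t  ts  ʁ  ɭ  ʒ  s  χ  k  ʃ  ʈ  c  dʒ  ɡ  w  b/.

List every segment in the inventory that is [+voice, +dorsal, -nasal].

The [+voice] segments are /n, ɖ, ɥ, r, v, ŋ, ɾ, j, ɣ, d, ʁ, ɭ, ʒ, dʒ, ɡ, w, b/.
Intersecting with [+dorsal] gives /ɥ, ŋ, j, ɣ, ʁ, ɡ, w/.
Intersecting with [-nasal] leaves /ɥ, j, ɣ, ʁ, ɡ, w/.

ɥ, j, ɣ, ʁ, ɡ, w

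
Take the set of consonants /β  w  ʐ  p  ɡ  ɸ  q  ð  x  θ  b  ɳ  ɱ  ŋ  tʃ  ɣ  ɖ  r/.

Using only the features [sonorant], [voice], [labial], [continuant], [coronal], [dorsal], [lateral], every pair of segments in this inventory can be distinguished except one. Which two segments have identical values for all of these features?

Both /ʐ/ and /ð/ are [−sonorant], [+voice], [−labial], [+continuant], [+coronal], [−dorsal], [−lateral]. Since the list omits [strident], [anterior] and [distributed] — which do distinguish the voiced retroflex fricative from the voiced dental fricative — this pair collapses; all other pairs remain distinct.

ʐ, ð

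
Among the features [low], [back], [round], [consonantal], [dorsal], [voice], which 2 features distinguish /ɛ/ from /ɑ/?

/ɛ/ (mid front unrounded lax vowel) and /ɑ/ (low back unrounded vowel) agree on [-round], [-consonantal], [+dorsal], [+voice]. They differ on [low] (/ɛ/ [-], /ɑ/ [+]), [back] (/ɛ/ [-], /ɑ/ [+]).

[low], [back]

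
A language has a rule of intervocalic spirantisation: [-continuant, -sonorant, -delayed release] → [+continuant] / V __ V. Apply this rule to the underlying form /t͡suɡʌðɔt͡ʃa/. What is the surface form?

[t͡suɣʌðɔt͡ʃa]

The only segment in the rule's environment that also matches [-continuant, -sonorant, -delayed release] is /ɡ/. Applying [+continuant] turns the voiced velar stop into /ɣ/ (voiced velar fricative), giving [t͡suɣʌðɔt͡ʃa].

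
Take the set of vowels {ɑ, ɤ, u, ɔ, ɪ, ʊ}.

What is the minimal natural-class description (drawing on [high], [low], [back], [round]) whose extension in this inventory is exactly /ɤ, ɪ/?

[-low, -round]

/ɤ, ɪ/ are all [-low], [-round], and no other segment in the inventory matches both values. Dropping any one of them over-generates: [-round] alone would also admit /ɑ/; [-low] alone would also admit /u, ɔ, ʊ/. No other single listed feature picks out exactly this set either, so fewer than two features will not do.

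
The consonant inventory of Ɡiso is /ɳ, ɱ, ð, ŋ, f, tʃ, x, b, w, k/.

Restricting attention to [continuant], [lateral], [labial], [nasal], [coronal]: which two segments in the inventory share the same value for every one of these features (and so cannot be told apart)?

/f/ (voiceless labiodental fricative) and /w/ (labial-velar glide) are both [+continuant], [−lateral], [+labial], [−nasal], [−coronal], so none of the listed features separates them. (They do differ in [sonorant], [voice], [round] and [dorsal], which are not among the given features.) Every other pair in the inventory differs on at least one listed feature.

f, w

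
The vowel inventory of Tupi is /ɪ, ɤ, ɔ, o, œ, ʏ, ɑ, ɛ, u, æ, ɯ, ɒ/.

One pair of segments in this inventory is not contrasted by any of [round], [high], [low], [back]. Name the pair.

Both /o/ and /ɔ/ are [+round], [-high], [-low], [+back]. Since the list omits [tense] — which does distinguish the mid back rounded tense vowel from the mid back rounded lax vowel — this pair collapses; all other pairs remain distinct.

o, ɔ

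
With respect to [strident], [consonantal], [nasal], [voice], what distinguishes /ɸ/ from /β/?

The two segments share [−strident], [+consonantal], [−nasal]. The only feature from the list on which they differ: /ɸ/ is [−voice] while /β/ is [+voice].

[voice]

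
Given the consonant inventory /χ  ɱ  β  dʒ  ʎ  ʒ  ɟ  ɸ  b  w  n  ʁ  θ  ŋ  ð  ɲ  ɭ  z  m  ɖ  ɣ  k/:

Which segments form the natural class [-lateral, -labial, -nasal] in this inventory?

Eliminate segments failing any feature: /ɱ, β, ɸ, b, w, m/ are [+labial]; /ʎ, ɭ/ are [+lateral]; /n, ŋ, ɲ/ are [+nasal]. The remaining /χ, dʒ, ʒ, ɟ, ʁ, θ, ð, z, ɖ, ɣ, k/ satisfy [-lateral], [-labial], [-nasal].

χ, dʒ, ʒ, ɟ, ʁ, θ, ð, z, ɖ, ɣ, k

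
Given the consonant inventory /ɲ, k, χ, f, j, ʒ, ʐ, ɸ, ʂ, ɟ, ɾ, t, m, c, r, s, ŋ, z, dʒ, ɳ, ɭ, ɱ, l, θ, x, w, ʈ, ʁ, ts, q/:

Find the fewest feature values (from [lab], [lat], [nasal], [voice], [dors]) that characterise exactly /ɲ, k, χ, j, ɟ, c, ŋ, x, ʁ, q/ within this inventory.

[-lab, +dors]

Every target segment is [-labial], [+dorsal]; each remaining inventory member fails at least one of these. Each conjunct is needed — [+dorsal] alone would also admit /w/; [-labial] alone would also admit /ʒ, ʐ, ʂ, ɾ, …/ — and no other single listed feature has exactly this extension, so two is the minimum.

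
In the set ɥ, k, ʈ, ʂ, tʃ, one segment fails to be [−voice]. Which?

ɥ

Every segment except /ɥ/ is [−voice]. /ɥ/ (labial-palatal glide) is [+voice], so it is the exception.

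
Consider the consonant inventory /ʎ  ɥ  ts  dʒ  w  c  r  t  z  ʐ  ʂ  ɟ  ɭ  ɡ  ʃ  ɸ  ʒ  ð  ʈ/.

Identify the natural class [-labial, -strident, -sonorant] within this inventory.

c, t, ɟ, ɡ, ð, ʈ

Checking each segment against [-labial], [-strident], [-sonorant]: /c/ (voiceless palatal stop), /t/ (voiceless alveolar stop), /ɟ/ (voiced palatal stop), /ɡ/ (voiced velar stop), /ð/ (voiced dental fricative), /ʈ/ (voiceless retroflex stop) satisfy every feature; every other segment in the inventory fails at least one.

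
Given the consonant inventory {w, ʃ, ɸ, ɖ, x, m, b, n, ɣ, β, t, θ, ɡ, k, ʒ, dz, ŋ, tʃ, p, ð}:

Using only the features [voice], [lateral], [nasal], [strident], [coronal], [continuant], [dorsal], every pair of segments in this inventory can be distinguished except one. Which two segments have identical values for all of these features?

ɣ, w

/ɣ/ (voiced velar fricative) and /w/ (labial-velar glide) are both [+voice], [−lateral], [−nasal], [−strident], [−coronal], [+continuant], [+dorsal], so none of the listed features separates them. (They do differ in [sonorant], [labial] and [round], which are not among the given features.) Every other pair in the inventory differs on at least one listed feature.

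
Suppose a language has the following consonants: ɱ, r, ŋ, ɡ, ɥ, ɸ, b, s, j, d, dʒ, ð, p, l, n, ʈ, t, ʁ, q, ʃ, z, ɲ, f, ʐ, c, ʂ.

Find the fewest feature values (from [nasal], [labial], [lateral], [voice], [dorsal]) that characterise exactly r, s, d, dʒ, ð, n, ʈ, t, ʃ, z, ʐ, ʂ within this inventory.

The class [-lateral], [-labial], [-dorsal] has exactly /r, s, d, dʒ, ð, n, ʈ, t, ʃ, z, ʐ, ʂ/ as its extension in this inventory. No smaller conjunction from the listed features achieves this: [-labial, -dorsal] alone would also admit /l/; [-lateral, -dorsal] alone would also admit /ɱ, ɸ, b, p, …/; [-lateral, -labial] alone would also admit /ŋ, ɡ, j, ʁ, …/; and checking the remaining two-feature bundles turns up none with this extension.

[-lateral, -labial, -dorsal]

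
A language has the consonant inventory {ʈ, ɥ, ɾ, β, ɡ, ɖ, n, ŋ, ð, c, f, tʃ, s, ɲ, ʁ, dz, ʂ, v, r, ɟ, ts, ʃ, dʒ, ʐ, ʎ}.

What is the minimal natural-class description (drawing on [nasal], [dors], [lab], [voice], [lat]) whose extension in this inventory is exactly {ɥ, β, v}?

[+voice, +lab]

The class [+voice], [+labial] has exactly /ɥ, β, v/ as its extension in this inventory. No smaller conjunction from the listed features achieves this: [+labial] alone would also admit /f/; [+voice] alone would also admit /ɾ, ɡ, ɖ, n, …/; and checking the remaining single features turns up none with this extension.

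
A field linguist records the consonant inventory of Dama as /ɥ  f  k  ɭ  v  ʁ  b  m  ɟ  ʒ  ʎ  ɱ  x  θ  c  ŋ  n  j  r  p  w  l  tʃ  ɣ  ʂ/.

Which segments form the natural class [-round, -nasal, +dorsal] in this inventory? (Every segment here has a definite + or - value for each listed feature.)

Checking each segment against [-round], [-nasal], [+dorsal]: /k/ (voiceless velar stop), /ʁ/ (voiced uvular fricative), /ɟ/ (voiced palatal stop), /ʎ/ (palatal lateral approximant), /x/ (voiceless velar fricative), /c/ (voiceless palatal stop), among others, satisfy every feature; every other segment in the inventory fails at least one.

k, ʁ, ɟ, ʎ, x, c, j, ɣ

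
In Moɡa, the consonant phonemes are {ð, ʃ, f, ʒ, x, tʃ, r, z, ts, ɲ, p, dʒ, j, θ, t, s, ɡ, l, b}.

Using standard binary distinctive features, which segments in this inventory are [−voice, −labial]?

Eliminate segments failing any feature: /ð, ʒ, r, z, ɲ, dʒ, j, ɡ, l, b/ are [+voice]; /f, p/ are [+labial]. The remaining /ʃ, x, tʃ, ts, θ, t, s/ satisfy [−voice], [−labial].

ʃ, x, tʃ, ts, θ, t, s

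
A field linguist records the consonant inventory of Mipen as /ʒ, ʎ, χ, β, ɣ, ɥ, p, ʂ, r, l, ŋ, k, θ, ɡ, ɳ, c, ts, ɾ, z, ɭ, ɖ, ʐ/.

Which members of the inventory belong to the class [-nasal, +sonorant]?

Checking each segment against [-nasal], [+sonorant]: /ʎ/ (palatal lateral approximant), /ɥ/ (labial-palatal glide), /r/ (alveolar trill), /l/ (alveolar lateral approximant), /ɾ/ (alveolar tap), /ɭ/ (retroflex lateral approximant) satisfy every feature; every other segment in the inventory fails at least one.

ʎ, ɥ, r, l, ɾ, ɭ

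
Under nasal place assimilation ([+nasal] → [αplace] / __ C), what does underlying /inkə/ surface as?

The only nasal preceding a consonant is /n/ before /k/. /k/ is [+dorsal], so /n/ → /ŋ/, giving [iŋkə].

[iŋkə]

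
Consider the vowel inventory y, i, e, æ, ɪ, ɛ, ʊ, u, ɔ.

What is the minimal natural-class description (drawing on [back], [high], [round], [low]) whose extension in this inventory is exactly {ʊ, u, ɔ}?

/ʊ, u, ɔ/ are exactly the [+back] segments in the inventory, so a single feature suffices.

[+back]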